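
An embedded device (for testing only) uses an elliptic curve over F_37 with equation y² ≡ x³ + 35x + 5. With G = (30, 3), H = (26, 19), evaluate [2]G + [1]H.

(7, 36)

First 2G:
Repeated addition: build up to 2G.
2G: tangent at (30, 3): λ = (3·30² + 35)/(2·3) ≡ 34/6. 6⁻¹ ≡ 31 (mod 37), so λ ≡ 34·31 ≡ 18.
  x = λ² - 30 - 30 = 324 - 60 ≡ 5; y = λ·(30 - 5) - 3 ≡ 3. → (5, 3)
2G = (5, 3).
Finally 2G + H:
(5, 3) + (26, 19). λ = (19 - 3)/(26 - 5) ≡ 16/21 mod 37. 21⁻¹ ≡ 30 (mod 37), so λ ≡ 36.
  x = λ² - 5 - 26 = 1296 - 31 ≡ 7; y = λ·(5 - 7) - 3 ≡ 36. → (7, 36)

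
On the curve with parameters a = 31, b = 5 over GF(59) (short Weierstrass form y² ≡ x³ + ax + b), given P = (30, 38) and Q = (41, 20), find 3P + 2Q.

First 3P:
Repeated addition: build up to 3P.
2P: tangent at (30, 38): λ = (3·30² + 31)/(2·38) ≡ 17/17. 17⁻¹ ≡ 7 (mod 59), so λ ≡ 17·7 ≡ 1.
  x = λ² - 30 - 30 = 1 - 60 ≡ 0; y = λ·(30 - 0) - 38 ≡ 51. → (0, 51)
3P: (0, 51) + (30, 38). λ = (38 - 51)/(30 - 0) ≡ 46/30 mod 59. 30⁻¹ ≡ 2 (mod 59), so λ ≡ 33.
  x = λ² - 0 - 30 = 1089 - 30 ≡ 56; y = λ·(0 - 56) - 51 ≡ 48. → (56, 48)
3P = (56, 48).
Next 2Q:
Repeated addition: build up to 2Q.
2Q: tangent at (41, 20): λ = (3·41² + 31)/(2·20) ≡ 0/40. 40⁻¹ ≡ 31 (mod 59), so λ ≡ 0·31 ≡ 0.
  x = λ² - 41 - 41 = 0 - 82 ≡ 36; y = λ·(41 - 36) - 20 ≡ 39. → (36, 39)
2Q = (36, 39).
Finally 3P + 2Q:
(56, 48) + (36, 39). λ = (39 - 48)/(36 - 56) ≡ 50/39 mod 59. 39⁻¹ ≡ 56 (mod 59), so λ ≡ 27.
  x = λ² - 56 - 36 = 729 - 92 ≡ 47; y = λ·(56 - 47) - 48 ≡ 18. → (47, 18)

(47, 18)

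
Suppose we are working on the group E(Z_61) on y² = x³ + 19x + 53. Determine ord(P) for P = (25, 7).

2P: tangent at (25, 7): λ = (3·25² + 19)/(2·7) ≡ 3/14. 14⁻¹ ≡ 48 (mod 61) since 14·48 = 672 ≡ 1, so λ ≡ 3·48 ≡ 22.
  x = λ² - 25 - 25 = 484 - 50 ≡ 7; y = λ·(25 - 7) - 7 ≡ 23. → (7, 23)
3P: (7, 23) + (25, 7). λ = (7 - 23)/(25 - 7) ≡ 45/18 mod 61. 18⁻¹ ≡ 17 (mod 61), so λ ≡ 33.
  x = λ² - 7 - 25 = 1089 - 32 ≡ 20; y = λ·(7 - 20) - 23 ≡ 36. → (20, 36)
4P: (20, 36) + (25, 7). λ = (7 - 36)/(25 - 20) ≡ 32/5 mod 61. 5⁻¹ ≡ 49 (mod 61), so λ ≡ 43.
  x = λ² - 20 - 25 = 1849 - 45 ≡ 35; y = λ·(20 - 35) - 36 ≡ 51. → (35, 51)
5P: (35, 51) + (25, 7). λ = (7 - 51)/(25 - 35) ≡ 17/51 mod 61. 51⁻¹ ≡ 6 (mod 61), so λ ≡ 41.
  x = λ² - 35 - 25 = 1681 - 60 ≡ 35; y = λ·(35 - 35) - 51 ≡ 10. → (35, 10)
6P: (35, 10) + (25, 7). λ = (7 - 10)/(25 - 35) ≡ 58/51 mod 61. 51⁻¹ ≡ 6 (mod 61), so λ ≡ 43.
  x = λ² - 35 - 25 = 1849 - 60 ≡ 20; y = λ·(35 - 20) - 10 ≡ 25. → (20, 25)
7P: (20, 25) + (25, 7). λ = (7 - 25)/(25 - 20) ≡ 43/5 mod 61. 5⁻¹ ≡ 49 (mod 61) since 5·49 = 245 ≡ 1, so λ ≡ 33.
  x = λ² - 20 - 25 = 1089 - 45 ≡ 7; y = λ·(20 - 7) - 25 ≡ 38. → (7, 38)
8P: (7, 38) + (25, 7). λ = (7 - 38)/(25 - 7) ≡ 30/18 mod 61. 18⁻¹ ≡ 17 (mod 61) since 18·17 = 306 ≡ 1, so λ ≡ 22.
  x = λ² - 7 - 25 = 484 - 32 ≡ 25; y = λ·(7 - 25) - 38 ≡ 54. → (25, 54)
9P: (25, 54) + (25, 7): same x and y₁ ≡ -y₂, so the sum is the point at infinity.
9P = the point at infinity, so the order is 9.

9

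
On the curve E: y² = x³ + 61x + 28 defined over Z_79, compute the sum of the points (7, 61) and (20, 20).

(7, 61) + (20, 20). λ = (20 - 61)/(20 - 7) ≡ 38/13 mod 79. 13⁻¹ ≡ 73 (mod 79) since 13·73 = 949 ≡ 1, so λ ≡ 9.
  x = λ² - 7 - 20 = 81 - 27 ≡ 54; y = λ·(7 - 54) - 61 ≡ 69. → (54, 69)

(54, 69)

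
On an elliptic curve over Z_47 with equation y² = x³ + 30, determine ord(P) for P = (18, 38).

12

2P: tangent at (18, 38): λ = (3·18² + 0)/(2·38) ≡ 32/29. 29⁻¹ ≡ 13 (mod 47) since 29·13 = 377 ≡ 1, so λ ≡ 32·13 ≡ 40.
  x = λ² - 18 - 18 = 1600 - 36 ≡ 13; y = λ·(18 - 13) - 38 ≡ 21. → (13, 21)
3P: (13, 21) + (18, 38). λ = (38 - 21)/(18 - 13) ≡ 17/5 mod 47. 5⁻¹ ≡ 19 (mod 47), so λ ≡ 41.
  x = λ² - 13 - 18 = 1681 - 31 ≡ 5; y = λ·(13 - 5) - 21 ≡ 25. → (5, 25)
4P: (5, 25) + (18, 38). λ = (38 - 25)/(18 - 5) ≡ 13/13 mod 47. 13⁻¹ ≡ 29 (mod 47), so λ ≡ 1.
  x = λ² - 5 - 18 = 1 - 23 ≡ 25; y = λ·(5 - 25) - 25 ≡ 2. → (25, 2)
5P: (25, 2) + (18, 38). λ = (38 - 2)/(18 - 25) ≡ 36/40 mod 47. 40⁻¹ ≡ 20 (mod 47), so λ ≡ 15.
  x = λ² - 25 - 18 = 225 - 43 ≡ 41; y = λ·(25 - 41) - 2 ≡ 40. → (41, 40)
6P: (41, 40) + (18, 38). λ = (38 - 40)/(18 - 41) ≡ 45/24 mod 47. 24⁻¹ ≡ 2 (mod 47), so λ ≡ 43.
  x = λ² - 41 - 18 = 1849 - 59 ≡ 4; y = λ·(41 - 4) - 40 ≡ 0. → (4, 0)
7P: (4, 0) + (18, 38). λ = (38 - 0)/(18 - 4) ≡ 38/14 mod 47. 14⁻¹ ≡ 37 (mod 47), so λ ≡ 43.
  x = λ² - 4 - 18 = 1849 - 22 ≡ 41; y = λ·(4 - 41) - 0 ≡ 7. → (41, 7)
8P: (41, 7) + (18, 38). λ = (38 - 7)/(18 - 41) ≡ 31/24 mod 47. 24⁻¹ ≡ 2 (mod 47), so λ ≡ 15.
  x = λ² - 41 - 18 = 225 - 59 ≡ 25; y = λ·(41 - 25) - 7 ≡ 45. → (25, 45)
9P: (25, 45) + (18, 38). λ = (38 - 45)/(18 - 25) ≡ 40/40 mod 47. 40⁻¹ ≡ 20 (mod 47), so λ ≡ 1.
  x = λ² - 25 - 18 = 1 - 43 ≡ 5; y = λ·(25 - 5) - 45 ≡ 22. → (5, 22)
10P: (5, 22) + (18, 38). λ = (38 - 22)/(18 - 5) ≡ 16/13 mod 47. 13⁻¹ ≡ 29 (mod 47), so λ ≡ 41.
  x = λ² - 5 - 18 = 1681 - 23 ≡ 13; y = λ·(5 - 13) - 22 ≡ 26. → (13, 26)
11P: (13, 26) + (18, 38). λ = (38 - 26)/(18 - 13) ≡ 12/5 mod 47. 5⁻¹ ≡ 19 (mod 47), so λ ≡ 40.
  x = λ² - 13 - 18 = 1600 - 31 ≡ 18; y = λ·(13 - 18) - 26 ≡ 9. → (18, 9)
12P: (18, 9) + (18, 38): same x and y₁ ≡ -y₂, so the sum is ∞.
12P = ∞, so the order is 12.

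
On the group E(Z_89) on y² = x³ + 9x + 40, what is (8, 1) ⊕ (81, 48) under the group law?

(50, 0)

(8, 1) + (81, 48). λ = (48 - 1)/(81 - 8) ≡ 47/73 mod 89. 73⁻¹ ≡ 50 (mod 89), so λ ≡ 36.
  x = λ² - 8 - 81 = 1296 - 89 ≡ 50; y = λ·(8 - 50) - 1 ≡ 0. → (50, 0)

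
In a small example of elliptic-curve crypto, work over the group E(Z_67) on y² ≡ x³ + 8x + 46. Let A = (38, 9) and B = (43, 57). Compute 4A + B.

(62, 45)

First 4A:
Repeated addition: build up to 4A.
2A: tangent at (38, 9): λ = (3·38² + 8)/(2·9) ≡ 52/18. 18⁻¹ ≡ 41 (mod 67), so λ ≡ 52·41 ≡ 55.
  x = λ² - 38 - 38 = 3025 - 76 ≡ 1; y = λ·(38 - 1) - 9 ≡ 16. → (1, 16)
3A: (1, 16) + (38, 9). λ = (9 - 16)/(38 - 1) ≡ 60/37 mod 67. 37⁻¹ ≡ 29 (mod 67), so λ ≡ 65.
  x = λ² - 1 - 38 = 4225 - 39 ≡ 32; y = λ·(1 - 32) - 16 ≡ 46. → (32, 46)
4A: (32, 46) + (38, 9). λ = (9 - 46)/(38 - 32) ≡ 30/6 mod 67. 6⁻¹ ≡ 56 (mod 67) since 6·56 = 336 ≡ 1, so λ ≡ 5.
  x = λ² - 32 - 38 = 25 - 70 ≡ 22; y = λ·(32 - 22) - 46 ≡ 4. → (22, 4)
4A = (22, 4).
Finally 4A + B:
(22, 4) + (43, 57). λ = (57 - 4)/(43 - 22) ≡ 53/21 mod 67. 21⁻¹ ≡ 16 (mod 67), so λ ≡ 44.
  x = λ² - 22 - 43 = 1936 - 65 ≡ 62; y = λ·(22 - 62) - 4 ≡ 45. → (62, 45)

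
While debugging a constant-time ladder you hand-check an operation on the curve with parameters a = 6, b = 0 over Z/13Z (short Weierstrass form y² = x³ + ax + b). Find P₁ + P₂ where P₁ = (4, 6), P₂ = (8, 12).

(4, 6) + (8, 12). λ = (12 - 6)/(8 - 4) ≡ 6/4 mod 13. 4⁻¹ ≡ 10 (mod 13), so λ ≡ 8.
  x = λ² - 4 - 8 = 64 - 12 ≡ 0; y = λ·(4 - 0) - 6 ≡ 0. → (0, 0)

(0, 0)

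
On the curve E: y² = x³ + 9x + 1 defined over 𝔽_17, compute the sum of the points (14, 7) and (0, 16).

(12, 16)

(14, 7) + (0, 16). λ = (16 - 7)/(0 - 14) ≡ 9/3 mod 17. 3⁻¹ ≡ 6 (mod 17), so λ ≡ 3.
  x = λ² - 14 - 0 = 9 - 14 ≡ 12; y = λ·(14 - 12) - 7 ≡ 16. → (12, 16)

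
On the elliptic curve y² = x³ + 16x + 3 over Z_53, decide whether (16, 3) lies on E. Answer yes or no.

y² = 3² ≡ 9; x³ + 16x + 3 = 4355 ≡ 9 (mod 53). 9 = 9.

yes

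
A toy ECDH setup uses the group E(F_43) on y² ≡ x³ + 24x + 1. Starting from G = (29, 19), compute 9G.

(38, 10)

Repeated addition: build up to 9G.
2G: tangent at (29, 19): λ = (3·29² + 24)/(2·19) ≡ 10/38. 38⁻¹ ≡ 17 (mod 43), so λ ≡ 10·17 ≡ 41.
  x = λ² - 29 - 29 = 1681 - 58 ≡ 32; y = λ·(29 - 32) - 19 ≡ 30. → (32, 30)
3G: (32, 30) + (29, 19). λ = (19 - 30)/(29 - 32) ≡ 32/40 mod 43. 40⁻¹ ≡ 14 (mod 43) since 40·14 = 560 ≡ 1, so λ ≡ 18.
  x = λ² - 32 - 29 = 324 - 61 ≡ 5; y = λ·(32 - 5) - 30 ≡ 26. → (5, 26)
4G: (5, 26) + (29, 19). λ = (19 - 26)/(29 - 5) ≡ 36/24 mod 43. 24⁻¹ ≡ 9 (mod 43) since 24·9 = 216 ≡ 1, so λ ≡ 23.
  x = λ² - 5 - 29 = 529 - 34 ≡ 22; y = λ·(5 - 22) - 26 ≡ 13. → (22, 13)
5G: (22, 13) + (29, 19). λ = (19 - 13)/(29 - 22) ≡ 6/7 mod 43. 7⁻¹ ≡ 37 (mod 43) since 7·37 = 259 ≡ 1, so λ ≡ 7.
  x = λ² - 22 - 29 = 49 - 51 ≡ 41; y = λ·(22 - 41) - 13 ≡ 26. → (41, 26)
6G: (41, 26) + (29, 19). λ = (19 - 26)/(29 - 41) ≡ 36/31 mod 43. 31⁻¹ ≡ 25 (mod 43) since 31·25 = 775 ≡ 1, so λ ≡ 40.
  x = λ² - 41 - 29 = 1600 - 70 ≡ 25; y = λ·(41 - 25) - 26 ≡ 12. → (25, 12)
7G: (25, 12) + (29, 19). λ = (19 - 12)/(29 - 25) ≡ 7/4 mod 43. 4⁻¹ ≡ 11 (mod 43) since 4·11 = 44 ≡ 1, so λ ≡ 34.
  x = λ² - 25 - 29 = 1156 - 54 ≡ 27; y = λ·(25 - 27) - 12 ≡ 6. → (27, 6)
8G: (27, 6) + (29, 19). λ = (19 - 6)/(29 - 27) ≡ 13/2 mod 43. 2⁻¹ ≡ 22 (mod 43) since 2·22 = 44 ≡ 1, so λ ≡ 28.
  x = λ² - 27 - 29 = 784 - 56 ≡ 40; y = λ·(27 - 40) - 6 ≡ 17. → (40, 17)
9G: (40, 17) + (29, 19). λ = (19 - 17)/(29 - 40) ≡ 2/32 mod 43. 32⁻¹ ≡ 39 (mod 43), so λ ≡ 35.
  x = λ² - 40 - 29 = 1225 - 69 ≡ 38; y = λ·(40 - 38) - 17 ≡ 10. → (38, 10)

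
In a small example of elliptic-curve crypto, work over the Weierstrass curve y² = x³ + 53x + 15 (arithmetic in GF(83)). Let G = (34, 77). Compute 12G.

Repeated addition: build up to 12G.
2G: tangent at (34, 77): λ = (3·34² + 53)/(2·77) ≡ 35/71. 71⁻¹ ≡ 76 (mod 83), so λ ≡ 35·76 ≡ 4.
  x = λ² - 34 - 34 = 16 - 68 ≡ 31; y = λ·(34 - 31) - 77 ≡ 18. → (31, 18)
3G: (31, 18) + (34, 77). λ = (77 - 18)/(34 - 31) ≡ 59/3 mod 83. 3⁻¹ ≡ 28 (mod 83) since 3·28 = 84 ≡ 1, so λ ≡ 75.
  x = λ² - 31 - 34 = 5625 - 65 ≡ 82; y = λ·(31 - 82) - 18 ≡ 58. → (82, 58)
4G: (82, 58) + (34, 77). λ = (77 - 58)/(34 - 82) ≡ 19/35 mod 83. 35⁻¹ ≡ 19 (mod 83) since 35·19 = 665 ≡ 1, so λ ≡ 29.
  x = λ² - 82 - 34 = 841 - 116 ≡ 61; y = λ·(82 - 61) - 58 ≡ 53. → (61, 53)
5G: (61, 53) + (34, 77). λ = (77 - 53)/(34 - 61) ≡ 24/56 mod 83. 56⁻¹ ≡ 43 (mod 83), so λ ≡ 36.
  x = λ² - 61 - 34 = 1296 - 95 ≡ 39; y = λ·(61 - 39) - 53 ≡ 75. → (39, 75)
6G: (39, 75) + (34, 77). λ = (77 - 75)/(34 - 39) ≡ 2/78 mod 83. 78⁻¹ ≡ 33 (mod 83), so λ ≡ 66.
  x = λ² - 39 - 34 = 4356 - 73 ≡ 50; y = λ·(39 - 50) - 75 ≡ 29. → (50, 29)
7G: (50, 29) + (34, 77). λ = (77 - 29)/(34 - 50) ≡ 48/67 mod 83. 67⁻¹ ≡ 57 (mod 83), so λ ≡ 80.
  x = λ² - 50 - 34 = 6400 - 84 ≡ 8; y = λ·(50 - 8) - 29 ≡ 11. → (8, 11)
8G: (8, 11) + (34, 77). λ = (77 - 11)/(34 - 8) ≡ 66/26 mod 83. 26⁻¹ ≡ 16 (mod 83) since 26·16 = 416 ≡ 1, so λ ≡ 60.
  x = λ² - 8 - 34 = 3600 - 42 ≡ 72; y = λ·(8 - 72) - 11 ≡ 50. → (72, 50)
9G: (72, 50) + (34, 77). λ = (77 - 50)/(34 - 72) ≡ 27/45 mod 83. 45⁻¹ ≡ 24 (mod 83), so λ ≡ 67.
  x = λ² - 72 - 34 = 4489 - 106 ≡ 67; y = λ·(72 - 67) - 50 ≡ 36. → (67, 36)
10G: (67, 36) + (34, 77). λ = (77 - 36)/(34 - 67) ≡ 41/50 mod 83. 50⁻¹ ≡ 5 (mod 83), so λ ≡ 39.
  x = λ² - 67 - 34 = 1521 - 101 ≡ 9; y = λ·(67 - 9) - 36 ≡ 68. → (9, 68)
11G: (9, 68) + (34, 77). λ = (77 - 68)/(34 - 9) ≡ 9/25 mod 83. 25⁻¹ ≡ 10 (mod 83), so λ ≡ 7.
  x = λ² - 9 - 34 = 49 - 43 ≡ 6; y = λ·(9 - 6) - 68 ≡ 36. → (6, 36)
12G: (6, 36) + (34, 77). λ = (77 - 36)/(34 - 6) ≡ 41/28 mod 83. 28⁻¹ ≡ 3 (mod 83) since 28·3 = 84 ≡ 1, so λ ≡ 40.
  x = λ² - 6 - 34 = 1600 - 40 ≡ 66; y = λ·(6 - 66) - 36 ≡ 54. → (66, 54)

(66, 54)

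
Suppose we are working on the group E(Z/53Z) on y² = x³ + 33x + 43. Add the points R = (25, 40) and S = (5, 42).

(25, 40) + (5, 42). λ = (42 - 40)/(5 - 25) ≡ 2/33 mod 53. 33⁻¹ ≡ 45 (mod 53), so λ ≡ 37.
  x = λ² - 25 - 5 = 1369 - 30 ≡ 14; y = λ·(25 - 14) - 40 ≡ 49. → (14, 49)

(14, 49)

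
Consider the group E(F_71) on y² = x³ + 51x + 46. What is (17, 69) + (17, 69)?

(43, 5)

tangent at (17, 69): λ = (3·17² + 51)/(2·69) ≡ 66/67. 67⁻¹ ≡ 53 (mod 71), so λ ≡ 66·53 ≡ 19.
  x = λ² - 17 - 17 = 361 - 34 ≡ 43; y = λ·(17 - 43) - 69 ≡ 5. → (43, 5)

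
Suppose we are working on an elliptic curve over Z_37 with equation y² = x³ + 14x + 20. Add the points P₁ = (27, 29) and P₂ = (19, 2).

(18, 6)

(27, 29) + (19, 2). λ = (2 - 29)/(19 - 27) ≡ 10/29 mod 37. 29⁻¹ ≡ 23 (mod 37) since 29·23 = 667 ≡ 1, so λ ≡ 8.
  x = λ² - 27 - 19 = 64 - 46 ≡ 18; y = λ·(27 - 18) - 29 ≡ 6. → (18, 6)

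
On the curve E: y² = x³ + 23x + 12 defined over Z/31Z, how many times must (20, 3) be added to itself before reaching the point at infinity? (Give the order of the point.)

11

2P: tangent at (20, 3): λ = (3·20² + 23)/(2·3) ≡ 14/6. 6⁻¹ ≡ 26 (mod 31) since 6·26 = 156 ≡ 1, so λ ≡ 14·26 ≡ 23.
  x = λ² - 20 - 20 = 529 - 40 ≡ 24; y = λ·(20 - 24) - 3 ≡ 29. → (24, 29)
3P: (24, 29) + (20, 3). λ = (3 - 29)/(20 - 24) ≡ 5/27 mod 31. 27⁻¹ ≡ 23 (mod 31), so λ ≡ 22.
  x = λ² - 24 - 20 = 484 - 44 ≡ 6; y = λ·(24 - 6) - 29 ≡ 26. → (6, 26)
4P: (6, 26) + (20, 3). λ = (3 - 26)/(20 - 6) ≡ 8/14 mod 31. 14⁻¹ ≡ 20 (mod 31), so λ ≡ 5.
  x = λ² - 6 - 20 = 25 - 26 ≡ 30; y = λ·(6 - 30) - 26 ≡ 9. → (30, 9)
5P: (30, 9) + (20, 3). λ = (3 - 9)/(20 - 30) ≡ 25/21 mod 31. 21⁻¹ ≡ 3 (mod 31), so λ ≡ 13.
  x = λ² - 30 - 20 = 169 - 50 ≡ 26; y = λ·(30 - 26) - 9 ≡ 12. → (26, 12)
6P: (26, 12) + (20, 3). λ = (3 - 12)/(20 - 26) ≡ 22/25 mod 31. 25⁻¹ ≡ 5 (mod 31), so λ ≡ 17.
  x = λ² - 26 - 20 = 289 - 46 ≡ 26; y = λ·(26 - 26) - 12 ≡ 19. → (26, 19)
7P: (26, 19) + (20, 3). λ = (3 - 19)/(20 - 26) ≡ 15/25 mod 31. 25⁻¹ ≡ 5 (mod 31), so λ ≡ 13.
  x = λ² - 26 - 20 = 169 - 46 ≡ 30; y = λ·(26 - 30) - 19 ≡ 22. → (30, 22)
8P: (30, 22) + (20, 3). λ = (3 - 22)/(20 - 30) ≡ 12/21 mod 31. 21⁻¹ ≡ 3 (mod 31), so λ ≡ 5.
  x = λ² - 30 - 20 = 25 - 50 ≡ 6; y = λ·(30 - 6) - 22 ≡ 5. → (6, 5)
9P: (6, 5) + (20, 3). λ = (3 - 5)/(20 - 6) ≡ 29/14 mod 31. 14⁻¹ ≡ 20 (mod 31) since 14·20 = 280 ≡ 1, so λ ≡ 22.
  x = λ² - 6 - 20 = 484 - 26 ≡ 24; y = λ·(6 - 24) - 5 ≡ 2. → (24, 2)
10P: (24, 2) + (20, 3). λ = (3 - 2)/(20 - 24) ≡ 1/27 mod 31. 27⁻¹ ≡ 23 (mod 31), so λ ≡ 23.
  x = λ² - 24 - 20 = 529 - 44 ≡ 20; y = λ·(24 - 20) - 2 ≡ 28. → (20, 28)
11P: (20, 28) + (20, 3): same x and y₁ ≡ -y₂, so the sum is the point at infinity.
11P = the point at infinity, so the order is 11.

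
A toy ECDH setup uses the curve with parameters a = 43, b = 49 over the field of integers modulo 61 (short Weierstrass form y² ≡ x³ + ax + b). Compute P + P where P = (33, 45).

(41, 20)

tangent at (33, 45): λ = (3·33² + 43)/(2·45) ≡ 16/29. 29⁻¹ ≡ 40 (mod 61), so λ ≡ 16·40 ≡ 30.
  x = λ² - 33 - 33 = 900 - 66 ≡ 41; y = λ·(33 - 41) - 45 ≡ 20. → (41, 20)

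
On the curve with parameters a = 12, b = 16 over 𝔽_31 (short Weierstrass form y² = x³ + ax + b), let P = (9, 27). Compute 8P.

Double-and-add on 8 = (1000)₂. Start with P = (9, 27) for the leading 1-bit.
double: tangent at (9, 27): λ = (3·9² + 12)/(2·27) ≡ 7/23. 23⁻¹ ≡ 27 (mod 31) since 23·27 = 621 ≡ 1, so λ ≡ 7·27 ≡ 3.
  x = λ² - 9 - 9 = 9 - 18 ≡ 22; y = λ·(9 - 22) - 27 ≡ 27. → (22, 27)
double: tangent at (22, 27): λ = (3·22² + 12)/(2·27) ≡ 7/23. 23⁻¹ ≡ 27 (mod 31) since 23·27 = 621 ≡ 1, so λ ≡ 7·27 ≡ 3.
  x = λ² - 22 - 22 = 9 - 44 ≡ 27; y = λ·(22 - 27) - 27 ≡ 20. → (27, 20)
double: tangent at (27, 20): λ = (3·27² + 12)/(2·20) ≡ 29/9. 9⁻¹ ≡ 7 (mod 31), so λ ≡ 29·7 ≡ 17.
  x = λ² - 27 - 27 = 289 - 54 ≡ 18; y = λ·(27 - 18) - 20 ≡ 9. → (18, 9)

(18, 9)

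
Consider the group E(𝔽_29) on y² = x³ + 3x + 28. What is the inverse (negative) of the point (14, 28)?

-(14, 28) = (14, -28 mod 29) = (14, 1).

(14, 1)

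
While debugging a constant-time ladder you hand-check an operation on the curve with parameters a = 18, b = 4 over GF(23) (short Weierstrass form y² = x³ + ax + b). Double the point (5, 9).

(2, 18)

tangent at (5, 9): λ = (3·5² + 18)/(2·9) ≡ 1/18. 18⁻¹ ≡ 9 (mod 23) since 18·9 = 162 ≡ 1, so λ ≡ 1·9 ≡ 9.
  x = λ² - 5 - 5 = 81 - 10 ≡ 2; y = λ·(5 - 2) - 9 ≡ 18. → (2, 18)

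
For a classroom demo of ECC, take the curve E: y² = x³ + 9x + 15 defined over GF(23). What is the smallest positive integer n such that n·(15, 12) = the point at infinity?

2P: tangent at (15, 12): λ = (3·15² + 9)/(2·12) ≡ 17/1. 1⁻¹ ≡ 1 (mod 23), so λ ≡ 17·1 ≡ 17.
  x = λ² - 15 - 15 = 289 - 30 ≡ 6; y = λ·(15 - 6) - 12 ≡ 3. → (6, 3)
3P: (6, 3) + (15, 12). λ = (12 - 3)/(15 - 6) ≡ 9/9 mod 23. 9⁻¹ ≡ 18 (mod 23), so λ ≡ 1.
  x = λ² - 6 - 15 = 1 - 21 ≡ 3; y = λ·(6 - 3) - 3 ≡ 0. → (3, 0)
4P: (3, 0) + (15, 12). λ = (12 - 0)/(15 - 3) ≡ 12/12 mod 23. 12⁻¹ ≡ 2 (mod 23), so λ ≡ 1.
  x = λ² - 3 - 15 = 1 - 18 ≡ 6; y = λ·(3 - 6) - 0 ≡ 20. → (6, 20)
5P: (6, 20) + (15, 12). λ = (12 - 20)/(15 - 6) ≡ 15/9 mod 23. 9⁻¹ ≡ 18 (mod 23), so λ ≡ 17.
  x = λ² - 6 - 15 = 289 - 21 ≡ 15; y = λ·(6 - 15) - 20 ≡ 11. → (15, 11)
6P: (15, 11) + (15, 12): same x and y₁ ≡ -y₂, so the sum is the point at infinity.
6P = the point at infinity, so the order is 6.

6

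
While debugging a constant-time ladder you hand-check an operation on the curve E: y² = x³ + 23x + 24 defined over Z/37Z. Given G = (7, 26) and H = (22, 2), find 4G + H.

First 4G:
Repeated addition: build up to 4G.
2G: tangent at (7, 26): λ = (3·7² + 23)/(2·26) ≡ 22/15. 15⁻¹ ≡ 5 (mod 37), so λ ≡ 22·5 ≡ 36.
  x = λ² - 7 - 7 = 1296 - 14 ≡ 24; y = λ·(7 - 24) - 26 ≡ 28. → (24, 28)
3G: (24, 28) + (7, 26). λ = (26 - 28)/(7 - 24) ≡ 35/20 mod 37. 20⁻¹ ≡ 13 (mod 37) since 20·13 = 260 ≡ 1, so λ ≡ 11.
  x = λ² - 24 - 7 = 121 - 31 ≡ 16; y = λ·(24 - 16) - 28 ≡ 23. → (16, 23)
4G: (16, 23) + (7, 26). λ = (26 - 23)/(7 - 16) ≡ 3/28 mod 37. 28⁻¹ ≡ 4 (mod 37), so λ ≡ 12.
  x = λ² - 16 - 7 = 144 - 23 ≡ 10; y = λ·(16 - 10) - 23 ≡ 12. → (10, 12)
4G = (10, 12).
Finally 4G + H:
(10, 12) + (22, 2). λ = (2 - 12)/(22 - 10) ≡ 27/12 mod 37. 12⁻¹ ≡ 34 (mod 37) since 12·34 = 408 ≡ 1, so λ ≡ 30.
  x = λ² - 10 - 22 = 900 - 32 ≡ 17; y = λ·(10 - 17) - 12 ≡ 0. → (17, 0)

(17, 0)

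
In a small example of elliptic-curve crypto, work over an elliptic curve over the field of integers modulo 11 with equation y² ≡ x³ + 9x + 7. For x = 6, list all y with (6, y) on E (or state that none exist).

x³ + 9x + 7 = 277 ≡ 2 (mod 11).
2 is a non-residue mod 11; no y exists.

none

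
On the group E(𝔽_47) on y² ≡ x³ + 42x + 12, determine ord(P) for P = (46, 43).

2P: tangent at (46, 43): λ = (3·46² + 42)/(2·43) ≡ 45/39. 39⁻¹ ≡ 41 (mod 47), so λ ≡ 45·41 ≡ 12.
  x = λ² - 46 - 46 = 144 - 92 ≡ 5; y = λ·(46 - 5) - 43 ≡ 26. → (5, 26)
3P: (5, 26) + (46, 43). λ = (43 - 26)/(46 - 5) ≡ 17/41 mod 47. 41⁻¹ ≡ 39 (mod 47), so λ ≡ 5.
  x = λ² - 5 - 46 = 25 - 51 ≡ 21; y = λ·(5 - 21) - 26 ≡ 35. → (21, 35)
4P: (21, 35) + (46, 43). λ = (43 - 35)/(46 - 21) ≡ 8/25 mod 47. 25⁻¹ ≡ 32 (mod 47), so λ ≡ 21.
  x = λ² - 21 - 46 = 441 - 67 ≡ 45; y = λ·(21 - 45) - 35 ≡ 25. → (45, 25)
5P: (45, 25) + (46, 43). λ = (43 - 25)/(46 - 45) ≡ 18/1 mod 47. 1⁻¹ ≡ 1 (mod 47) since 1·1 = 1 ≡ 1, so λ ≡ 18.
  x = λ² - 45 - 46 = 324 - 91 ≡ 45; y = λ·(45 - 45) - 25 ≡ 22. → (45, 22)
6P: (45, 22) + (46, 43). λ = (43 - 22)/(46 - 45) ≡ 21/1 mod 47. 1⁻¹ ≡ 1 (mod 47) since 1·1 = 1 ≡ 1, so λ ≡ 21.
  x = λ² - 45 - 46 = 441 - 91 ≡ 21; y = λ·(45 - 21) - 22 ≡ 12. → (21, 12)
7P: (21, 12) + (46, 43). λ = (43 - 12)/(46 - 21) ≡ 31/25 mod 47. 25⁻¹ ≡ 32 (mod 47), so λ ≡ 5.
  x = λ² - 21 - 46 = 25 - 67 ≡ 5; y = λ·(21 - 5) - 12 ≡ 21. → (5, 21)
8P: (5, 21) + (46, 43). λ = (43 - 21)/(46 - 5) ≡ 22/41 mod 47. 41⁻¹ ≡ 39 (mod 47) since 41·39 = 1599 ≡ 1, so λ ≡ 12.
  x = λ² - 5 - 46 = 144 - 51 ≡ 46; y = λ·(5 - 46) - 21 ≡ 4. → (46, 4)
9P: (46, 4) + (46, 43): same x and y₁ ≡ -y₂, so the sum is O.
9P = O, so the order is 9.

9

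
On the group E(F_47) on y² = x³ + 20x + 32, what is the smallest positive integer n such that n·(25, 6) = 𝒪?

3

2P: tangent at (25, 6): λ = (3·25² + 20)/(2·6) ≡ 15/12. 12⁻¹ ≡ 4 (mod 47), so λ ≡ 15·4 ≡ 13.
  x = λ² - 25 - 25 = 169 - 50 ≡ 25; y = λ·(25 - 25) - 6 ≡ 41. → (25, 41)
3P: (25, 41) + (25, 6): same x and y₁ ≡ -y₂, so the sum is 𝒪.
3P = 𝒪, so the order is 3.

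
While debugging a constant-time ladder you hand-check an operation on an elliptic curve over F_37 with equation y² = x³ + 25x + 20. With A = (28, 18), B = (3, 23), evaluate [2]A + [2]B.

(23, 16)

First 2A:
Repeated addition: build up to 2A.
2A: tangent at (28, 18): λ = (3·28² + 25)/(2·18) ≡ 9/36. 36⁻¹ ≡ 36 (mod 37), so λ ≡ 9·36 ≡ 28.
  x = λ² - 28 - 28 = 784 - 56 ≡ 25; y = λ·(28 - 25) - 18 ≡ 29. → (25, 29)
2A = (25, 29).
Next 2B:
Repeated addition: build up to 2B.
2B: tangent at (3, 23): λ = (3·3² + 25)/(2·23) ≡ 15/9. 9⁻¹ ≡ 33 (mod 37) since 9·33 = 297 ≡ 1, so λ ≡ 15·33 ≡ 14.
  x = λ² - 3 - 3 = 196 - 6 ≡ 5; y = λ·(3 - 5) - 23 ≡ 23. → (5, 23)
2B = (5, 23).
Finally 2A + 2B:
(25, 29) + (5, 23). λ = (23 - 29)/(5 - 25) ≡ 31/17 mod 37. 17⁻¹ ≡ 24 (mod 37) since 17·24 = 408 ≡ 1, so λ ≡ 4.
  x = λ² - 25 - 5 = 16 - 30 ≡ 23; y = λ·(25 - 23) - 29 ≡ 16. → (23, 16)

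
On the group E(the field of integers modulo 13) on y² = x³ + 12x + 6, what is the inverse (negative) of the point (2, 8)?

-(2, 8) = (2, -8 mod 13) = (2, 5).

(2, 5)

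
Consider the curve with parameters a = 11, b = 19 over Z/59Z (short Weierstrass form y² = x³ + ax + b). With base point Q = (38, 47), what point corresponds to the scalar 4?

(21, 22)

Double-and-add on 4 = (100)₂. Start with Q = (38, 47) for the leading 1-bit.
double: tangent at (38, 47): λ = (3·38² + 11)/(2·47) ≡ 36/35. 35⁻¹ ≡ 27 (mod 59), so λ ≡ 36·27 ≡ 28.
  x = λ² - 38 - 38 = 784 - 76 ≡ 0; y = λ·(38 - 0) - 47 ≡ 14. → (0, 14)
double: tangent at (0, 14): λ = (3·0² + 11)/(2·14) ≡ 11/28. 28⁻¹ ≡ 19 (mod 59) since 28·19 = 532 ≡ 1, so λ ≡ 11·19 ≡ 32.
  x = λ² - 0 - 0 = 1024 - 0 ≡ 21; y = λ·(0 - 21) - 14 ≡ 22. → (21, 22)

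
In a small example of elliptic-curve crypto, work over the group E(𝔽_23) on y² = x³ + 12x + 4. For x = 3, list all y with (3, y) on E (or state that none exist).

x³ + 12x + 4 = 67 ≡ 21 (mod 23).
21 is a non-residue mod 23; no y exists.

none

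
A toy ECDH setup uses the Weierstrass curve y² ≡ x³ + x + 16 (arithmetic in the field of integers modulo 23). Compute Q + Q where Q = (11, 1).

tangent at (11, 1): λ = (3·11² + 1)/(2·1) ≡ 19/2. 2⁻¹ ≡ 12 (mod 23), so λ ≡ 19·12 ≡ 21.
  x = λ² - 11 - 11 = 441 - 22 ≡ 5; y = λ·(11 - 5) - 1 ≡ 10. → (5, 10)

(5, 10)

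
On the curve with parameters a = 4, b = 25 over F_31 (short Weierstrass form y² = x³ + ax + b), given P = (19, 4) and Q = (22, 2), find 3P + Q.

First 3P:
Repeated addition: build up to 3P.
2P: tangent at (19, 4): λ = (3·19² + 4)/(2·4) ≡ 2/8. 8⁻¹ ≡ 4 (mod 31) since 8·4 = 32 ≡ 1, so λ ≡ 2·4 ≡ 8.
  x = λ² - 19 - 19 = 64 - 38 ≡ 26; y = λ·(19 - 26) - 4 ≡ 2. → (26, 2)
3P: (26, 2) + (19, 4). λ = (4 - 2)/(19 - 26) ≡ 2/24 mod 31. 24⁻¹ ≡ 22 (mod 31), so λ ≡ 13.
  x = λ² - 26 - 19 = 169 - 45 ≡ 0; y = λ·(26 - 0) - 2 ≡ 26. → (0, 26)
3P = (0, 26).
Finally 3P + Q:
(0, 26) + (22, 2). λ = (2 - 26)/(22 - 0) ≡ 7/22 mod 31. 22⁻¹ ≡ 24 (mod 31) since 22·24 = 528 ≡ 1, so λ ≡ 13.
  x = λ² - 0 - 22 = 169 - 22 ≡ 23; y = λ·(0 - 23) - 26 ≡ 16. → (23, 16)

(23, 16)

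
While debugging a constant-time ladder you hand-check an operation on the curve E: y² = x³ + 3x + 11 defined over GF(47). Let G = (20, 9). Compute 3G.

(12, 41)

Repeated addition: build up to 3G.
2G: tangent at (20, 9): λ = (3·20² + 3)/(2·9) ≡ 28/18. 18⁻¹ ≡ 34 (mod 47), so λ ≡ 28·34 ≡ 12.
  x = λ² - 20 - 20 = 144 - 40 ≡ 10; y = λ·(20 - 10) - 9 ≡ 17. → (10, 17)
3G: (10, 17) + (20, 9). λ = (9 - 17)/(20 - 10) ≡ 39/10 mod 47. 10⁻¹ ≡ 33 (mod 47), so λ ≡ 18.
  x = λ² - 10 - 20 = 324 - 30 ≡ 12; y = λ·(10 - 12) - 17 ≡ 41. → (12, 41)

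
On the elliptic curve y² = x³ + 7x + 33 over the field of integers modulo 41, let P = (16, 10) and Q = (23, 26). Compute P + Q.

(16, 10) + (23, 26). λ = (26 - 10)/(23 - 16) ≡ 16/7 mod 41. 7⁻¹ ≡ 6 (mod 41), so λ ≡ 14.
  x = λ² - 16 - 23 = 196 - 39 ≡ 34; y = λ·(16 - 34) - 10 ≡ 25. → (34, 25)

(34, 25)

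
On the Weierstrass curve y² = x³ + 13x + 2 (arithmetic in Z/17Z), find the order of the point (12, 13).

2P: tangent at (12, 13): λ = (3·12² + 13)/(2·13) ≡ 3/9. 9⁻¹ ≡ 2 (mod 17), so λ ≡ 3·2 ≡ 6.
  x = λ² - 12 - 12 = 36 - 24 ≡ 12; y = λ·(12 - 12) - 13 ≡ 4. → (12, 4)
3P: (12, 4) + (12, 13): same x and y₁ ≡ -y₂, so the sum is the point at infinity.
3P = the point at infinity, so the order is 3.

3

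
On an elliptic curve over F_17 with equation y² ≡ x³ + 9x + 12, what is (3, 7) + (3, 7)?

(2, 15)

tangent at (3, 7): λ = (3·3² + 9)/(2·7) ≡ 2/14. 14⁻¹ ≡ 11 (mod 17), so λ ≡ 2·11 ≡ 5.
  x = λ² - 3 - 3 = 25 - 6 ≡ 2; y = λ·(3 - 2) - 7 ≡ 15. → (2, 15)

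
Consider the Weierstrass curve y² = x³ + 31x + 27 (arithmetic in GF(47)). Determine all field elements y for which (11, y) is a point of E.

17, 30

x³ + 31x + 27 = 1699 ≡ 7 (mod 47).
Square roots of 7 mod 47: 17 and 30 (since 17² = 289 ≡ 7).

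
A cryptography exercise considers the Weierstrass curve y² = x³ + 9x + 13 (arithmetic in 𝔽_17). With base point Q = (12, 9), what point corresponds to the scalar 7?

Repeated addition: build up to 7Q.
2Q: tangent at (12, 9): λ = (3·12² + 9)/(2·9) ≡ 16/1. 1⁻¹ ≡ 1 (mod 17) since 1·1 = 1 ≡ 1, so λ ≡ 16·1 ≡ 16.
  x = λ² - 12 - 12 = 256 - 24 ≡ 11; y = λ·(12 - 11) - 9 ≡ 7. → (11, 7)
3Q: (11, 7) + (12, 9). λ = (9 - 7)/(12 - 11) ≡ 2/1 mod 17. 1⁻¹ ≡ 1 (mod 17), so λ ≡ 2.
  x = λ² - 11 - 12 = 4 - 23 ≡ 15; y = λ·(11 - 15) - 7 ≡ 2. → (15, 2)
4Q: (15, 2) + (12, 9). λ = (9 - 2)/(12 - 15) ≡ 7/14 mod 17. 14⁻¹ ≡ 11 (mod 17) since 14·11 = 154 ≡ 1, so λ ≡ 9.
  x = λ² - 15 - 12 = 81 - 27 ≡ 3; y = λ·(15 - 3) - 2 ≡ 4. → (3, 4)
5Q: (3, 4) + (12, 9). λ = (9 - 4)/(12 - 3) ≡ 5/9 mod 17. 9⁻¹ ≡ 2 (mod 17), so λ ≡ 10.
  x = λ² - 3 - 12 = 100 - 15 ≡ 0; y = λ·(3 - 0) - 4 ≡ 9. → (0, 9)
6Q: (0, 9) + (12, 9). λ = (9 - 9)/(12 - 0) ≡ 0/12 mod 17. 12⁻¹ ≡ 10 (mod 17), so λ ≡ 0.
  x = λ² - 0 - 12 = 0 - 12 ≡ 5; y = λ·(0 - 5) - 9 ≡ 8. → (5, 8)
7Q: (5, 8) + (12, 9). λ = (9 - 8)/(12 - 5) ≡ 1/7 mod 17. 7⁻¹ ≡ 5 (mod 17), so λ ≡ 5.
  x = λ² - 5 - 12 = 25 - 17 ≡ 8; y = λ·(5 - 8) - 8 ≡ 11. → (8, 11)

(8, 11)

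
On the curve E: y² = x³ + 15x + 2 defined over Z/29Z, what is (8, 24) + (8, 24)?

(12, 24)

tangent at (8, 24): λ = (3·8² + 15)/(2·24) ≡ 4/19. 19⁻¹ ≡ 26 (mod 29), so λ ≡ 4·26 ≡ 17.
  x = λ² - 8 - 8 = 289 - 16 ≡ 12; y = λ·(8 - 12) - 24 ≡ 24. → (12, 24)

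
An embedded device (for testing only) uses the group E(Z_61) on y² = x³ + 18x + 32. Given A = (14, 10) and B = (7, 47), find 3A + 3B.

(4, 31)

First 3A:
Repeated addition: build up to 3A.
2A: tangent at (14, 10): λ = (3·14² + 18)/(2·10) ≡ 57/20. 20⁻¹ ≡ 58 (mod 61), so λ ≡ 57·58 ≡ 12.
  x = λ² - 14 - 14 = 144 - 28 ≡ 55; y = λ·(14 - 55) - 10 ≡ 47. → (55, 47)
3A: (55, 47) + (14, 10). λ = (10 - 47)/(14 - 55) ≡ 24/20 mod 61. 20⁻¹ ≡ 58 (mod 61), so λ ≡ 50.
  x = λ² - 55 - 14 = 2500 - 69 ≡ 52; y = λ·(55 - 52) - 47 ≡ 42. → (52, 42)
3A = (52, 42).
Next 3B:
Repeated addition: build up to 3B.
2B: tangent at (7, 47): λ = (3·7² + 18)/(2·47) ≡ 43/33. 33⁻¹ ≡ 37 (mod 61) since 33·37 = 1221 ≡ 1, so λ ≡ 43·37 ≡ 5.
  x = λ² - 7 - 7 = 25 - 14 ≡ 11; y = λ·(7 - 11) - 47 ≡ 55. → (11, 55)
3B: (11, 55) + (7, 47). λ = (47 - 55)/(7 - 11) ≡ 53/57 mod 61. 57⁻¹ ≡ 15 (mod 61), so λ ≡ 2.
  x = λ² - 11 - 7 = 4 - 18 ≡ 47; y = λ·(11 - 47) - 55 ≡ 56. → (47, 56)
3B = (47, 56).
Finally 3A + 3B:
(52, 42) + (47, 56). λ = (56 - 42)/(47 - 52) ≡ 14/56 mod 61. 56⁻¹ ≡ 12 (mod 61), so λ ≡ 46.
  x = λ² - 52 - 47 = 2116 - 99 ≡ 4; y = λ·(52 - 4) - 42 ≡ 31. → (4, 31)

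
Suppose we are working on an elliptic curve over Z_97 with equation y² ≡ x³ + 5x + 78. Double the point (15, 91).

tangent at (15, 91): λ = (3·15² + 5)/(2·91) ≡ 1/85. 85⁻¹ ≡ 8 (mod 97), so λ ≡ 1·8 ≡ 8.
  x = λ² - 15 - 15 = 64 - 30 ≡ 34; y = λ·(15 - 34) - 91 ≡ 48. → (34, 48)

(34, 48)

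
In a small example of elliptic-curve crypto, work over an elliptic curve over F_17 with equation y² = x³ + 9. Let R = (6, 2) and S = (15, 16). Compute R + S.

(6, 2) + (15, 16). λ = (16 - 2)/(15 - 6) ≡ 14/9 mod 17. 9⁻¹ ≡ 2 (mod 17), so λ ≡ 11.
  x = λ² - 6 - 15 = 121 - 21 ≡ 15; y = λ·(6 - 15) - 2 ≡ 1. → (15, 1)

(15, 1)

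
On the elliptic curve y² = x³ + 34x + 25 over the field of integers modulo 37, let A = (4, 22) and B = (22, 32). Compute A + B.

(4, 15)

(4, 22) + (22, 32). λ = (32 - 22)/(22 - 4) ≡ 10/18 mod 37. 18⁻¹ ≡ 35 (mod 37) since 18·35 = 630 ≡ 1, so λ ≡ 17.
  x = λ² - 4 - 22 = 289 - 26 ≡ 4; y = λ·(4 - 4) - 22 ≡ 15. → (4, 15)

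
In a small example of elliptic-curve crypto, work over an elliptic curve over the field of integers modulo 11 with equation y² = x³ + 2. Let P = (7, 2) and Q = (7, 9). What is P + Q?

The two points share x = 7 and their y-coordinates satisfy 2 + 9 ≡ 0 (mod 11), so they are inverses. Their sum is O.

O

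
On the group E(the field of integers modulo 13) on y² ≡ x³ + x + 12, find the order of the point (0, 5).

2P: tangent at (0, 5): λ = (3·0² + 1)/(2·5) ≡ 1/10. 10⁻¹ ≡ 4 (mod 13) since 10·4 = 40 ≡ 1, so λ ≡ 1·4 ≡ 4.
  x = λ² - 0 - 0 = 16 - 0 ≡ 3; y = λ·(0 - 3) - 5 ≡ 9. → (3, 9)
3P: (3, 9) + (0, 5). λ = (5 - 9)/(0 - 3) ≡ 9/10 mod 13. 10⁻¹ ≡ 4 (mod 13) since 10·4 = 40 ≡ 1, so λ ≡ 10.
  x = λ² - 3 - 0 = 100 - 3 ≡ 6; y = λ·(3 - 6) - 9 ≡ 0. → (6, 0)
4P: (6, 0) + (0, 5). λ = (5 - 0)/(0 - 6) ≡ 5/7 mod 13. 7⁻¹ ≡ 2 (mod 13) since 7·2 = 14 ≡ 1, so λ ≡ 10.
  x = λ² - 6 - 0 = 100 - 6 ≡ 3; y = λ·(6 - 3) - 0 ≡ 4. → (3, 4)
5P: (3, 4) + (0, 5). λ = (5 - 4)/(0 - 3) ≡ 1/10 mod 13. 10⁻¹ ≡ 4 (mod 13) since 10·4 = 40 ≡ 1, so λ ≡ 4.
  x = λ² - 3 - 0 = 16 - 3 ≡ 0; y = λ·(3 - 0) - 4 ≡ 8. → (0, 8)
6P: (0, 8) + (0, 5): same x and y₁ ≡ -y₂, so the sum is 𝒪.
6P = 𝒪, so the order is 6.

6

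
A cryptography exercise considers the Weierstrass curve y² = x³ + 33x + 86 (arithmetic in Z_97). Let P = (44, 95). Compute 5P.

Repeated addition: build up to 5P.
2P: tangent at (44, 95): λ = (3·44² + 33)/(2·95) ≡ 21/93. 93⁻¹ ≡ 24 (mod 97), so λ ≡ 21·24 ≡ 19.
  x = λ² - 44 - 44 = 361 - 88 ≡ 79; y = λ·(44 - 79) - 95 ≡ 16. → (79, 16)
3P: (79, 16) + (44, 95). λ = (95 - 16)/(44 - 79) ≡ 79/62 mod 97. 62⁻¹ ≡ 36 (mod 97) since 62·36 = 2232 ≡ 1, so λ ≡ 31.
  x = λ² - 79 - 44 = 961 - 123 ≡ 62; y = λ·(79 - 62) - 16 ≡ 26. → (62, 26)
4P: (62, 26) + (44, 95). λ = (95 - 26)/(44 - 62) ≡ 69/79 mod 97. 79⁻¹ ≡ 70 (mod 97), so λ ≡ 77.
  x = λ² - 62 - 44 = 5929 - 106 ≡ 3; y = λ·(62 - 3) - 26 ≡ 55. → (3, 55)
5P: (3, 55) + (44, 95). λ = (95 - 55)/(44 - 3) ≡ 40/41 mod 97. 41⁻¹ ≡ 71 (mod 97), so λ ≡ 27.
  x = λ² - 3 - 44 = 729 - 47 ≡ 3; y = λ·(3 - 3) - 55 ≡ 42. → (3, 42)

(3, 42)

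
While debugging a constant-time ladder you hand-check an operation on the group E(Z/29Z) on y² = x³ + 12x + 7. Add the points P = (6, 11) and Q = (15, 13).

(17, 22)

(6, 11) + (15, 13). λ = (13 - 11)/(15 - 6) ≡ 2/9 mod 29. 9⁻¹ ≡ 13 (mod 29), so λ ≡ 26.
  x = λ² - 6 - 15 = 676 - 21 ≡ 17; y = λ·(6 - 17) - 11 ≡ 22. → (17, 22)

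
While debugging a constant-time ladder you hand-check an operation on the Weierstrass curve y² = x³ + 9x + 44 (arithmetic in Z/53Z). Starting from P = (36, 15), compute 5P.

(44, 33)

Double-and-add on 5 = (101)₂. Start with P = (36, 15) for the leading 1-bit.
double: tangent at (36, 15): λ = (3·36² + 9)/(2·15) ≡ 28/30. 30⁻¹ ≡ 23 (mod 53) since 30·23 = 690 ≡ 1, so λ ≡ 28·23 ≡ 8.
  x = λ² - 36 - 36 = 64 - 72 ≡ 45; y = λ·(36 - 45) - 15 ≡ 19. → (45, 19)
double: tangent at (45, 19): λ = (3·45² + 9)/(2·19) ≡ 42/38. 38⁻¹ ≡ 7 (mod 53), so λ ≡ 42·7 ≡ 29.
  x = λ² - 45 - 45 = 841 - 90 ≡ 9; y = λ·(45 - 9) - 19 ≡ 18. → (9, 18)
add P: (9, 18) + (36, 15). λ = (15 - 18)/(36 - 9) ≡ 50/27 mod 53. 27⁻¹ ≡ 2 (mod 53) since 27·2 = 54 ≡ 1, so λ ≡ 47.
  x = λ² - 9 - 36 = 2209 - 45 ≡ 44; y = λ·(9 - 44) - 18 ≡ 33. → (44, 33)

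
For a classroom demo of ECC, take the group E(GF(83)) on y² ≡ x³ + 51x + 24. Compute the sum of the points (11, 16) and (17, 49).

(23, 1)

(11, 16) + (17, 49). λ = (49 - 16)/(17 - 11) ≡ 33/6 mod 83. 6⁻¹ ≡ 14 (mod 83) since 6·14 = 84 ≡ 1, so λ ≡ 47.
  x = λ² - 11 - 17 = 2209 - 28 ≡ 23; y = λ·(11 - 23) - 16 ≡ 1. → (23, 1)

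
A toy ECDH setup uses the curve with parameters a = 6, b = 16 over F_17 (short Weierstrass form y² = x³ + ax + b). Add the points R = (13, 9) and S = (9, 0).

(16, 14)

(13, 9) + (9, 0). λ = (0 - 9)/(9 - 13) ≡ 8/13 mod 17. 13⁻¹ ≡ 4 (mod 17) since 13·4 = 52 ≡ 1, so λ ≡ 15.
  x = λ² - 13 - 9 = 225 - 22 ≡ 16; y = λ·(13 - 16) - 9 ≡ 14. → (16, 14)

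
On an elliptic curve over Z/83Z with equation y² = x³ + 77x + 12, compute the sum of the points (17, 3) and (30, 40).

(17, 3) + (30, 40). λ = (40 - 3)/(30 - 17) ≡ 37/13 mod 83. 13⁻¹ ≡ 32 (mod 83), so λ ≡ 22.
  x = λ² - 17 - 30 = 484 - 47 ≡ 22; y = λ·(17 - 22) - 3 ≡ 53. → (22, 53)

(22, 53)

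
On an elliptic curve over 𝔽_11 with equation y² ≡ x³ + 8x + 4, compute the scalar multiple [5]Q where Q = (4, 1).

Repeated addition: build up to 5Q.
2Q: tangent at (4, 1): λ = (3·4² + 8)/(2·1) ≡ 1/2. 2⁻¹ ≡ 6 (mod 11), so λ ≡ 1·6 ≡ 6.
  x = λ² - 4 - 4 = 36 - 8 ≡ 6; y = λ·(4 - 6) - 1 ≡ 9. → (6, 9)
3Q: (6, 9) + (4, 1). λ = (1 - 9)/(4 - 6) ≡ 3/9 mod 11. 9⁻¹ ≡ 5 (mod 11) since 9·5 = 45 ≡ 1, so λ ≡ 4.
  x = λ² - 6 - 4 = 16 - 10 ≡ 6; y = λ·(6 - 6) - 9 ≡ 2. → (6, 2)
4Q: (6, 2) + (4, 1). λ = (1 - 2)/(4 - 6) ≡ 10/9 mod 11. 9⁻¹ ≡ 5 (mod 11), so λ ≡ 6.
  x = λ² - 6 - 4 = 36 - 10 ≡ 4; y = λ·(6 - 4) - 2 ≡ 10. → (4, 10)
5Q: (4, 10) + (4, 1): same x and y₁ ≡ -y₂, so the sum is O.

O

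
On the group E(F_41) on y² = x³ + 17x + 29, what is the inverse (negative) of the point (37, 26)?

(37, 15)

-(37, 26) = (37, -26 mod 41) = (37, 15).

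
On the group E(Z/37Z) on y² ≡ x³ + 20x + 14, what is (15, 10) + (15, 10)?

(19, 36)

tangent at (15, 10): λ = (3·15² + 20)/(2·10) ≡ 29/20. 20⁻¹ ≡ 13 (mod 37) since 20·13 = 260 ≡ 1, so λ ≡ 29·13 ≡ 7.
  x = λ² - 15 - 15 = 49 - 30 ≡ 19; y = λ·(15 - 19) - 10 ≡ 36. → (19, 36)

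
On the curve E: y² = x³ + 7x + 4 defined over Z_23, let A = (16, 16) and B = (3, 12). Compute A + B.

(16, 16) + (3, 12). λ = (12 - 16)/(3 - 16) ≡ 19/10 mod 23. 10⁻¹ ≡ 7 (mod 23), so λ ≡ 18.
  x = λ² - 16 - 3 = 324 - 19 ≡ 6; y = λ·(16 - 6) - 16 ≡ 3. → (6, 3)

(6, 3)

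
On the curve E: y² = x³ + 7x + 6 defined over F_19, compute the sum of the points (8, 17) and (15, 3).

(0, 5)

(8, 17) + (15, 3). λ = (3 - 17)/(15 - 8) ≡ 5/7 mod 19. 7⁻¹ ≡ 11 (mod 19) since 7·11 = 77 ≡ 1, so λ ≡ 17.
  x = λ² - 8 - 15 = 289 - 23 ≡ 0; y = λ·(8 - 0) - 17 ≡ 5. → (0, 5)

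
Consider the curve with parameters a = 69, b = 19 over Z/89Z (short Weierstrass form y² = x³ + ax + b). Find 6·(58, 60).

Write G = (58, 60).
Double-and-add on 6 = (110)₂. Start with G = (58, 60) for the leading 1-bit.
double: tangent at (58, 60): λ = (3·58² + 69)/(2·60) ≡ 15/31. 31⁻¹ ≡ 23 (mod 89) since 31·23 = 713 ≡ 1, so λ ≡ 15·23 ≡ 78.
  x = λ² - 58 - 58 = 6084 - 116 ≡ 5; y = λ·(58 - 5) - 60 ≡ 69. → (5, 69)
add G: (5, 69) + (58, 60). λ = (60 - 69)/(58 - 5) ≡ 80/53 mod 89. 53⁻¹ ≡ 42 (mod 89), so λ ≡ 67.
  x = λ² - 5 - 58 = 4489 - 63 ≡ 65; y = λ·(5 - 65) - 69 ≡ 5. → (65, 5)
double: tangent at (65, 5): λ = (3·65² + 69)/(2·5) ≡ 17/10. 10⁻¹ ≡ 9 (mod 89) since 10·9 = 90 ≡ 1, so λ ≡ 17·9 ≡ 64.
  x = λ² - 65 - 65 = 4096 - 130 ≡ 50; y = λ·(65 - 50) - 5 ≡ 65. → (50, 65)

(50, 65)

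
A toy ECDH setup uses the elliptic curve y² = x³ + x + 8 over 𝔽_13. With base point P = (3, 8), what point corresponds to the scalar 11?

Repeated addition: build up to 11P.
2P: tangent at (3, 8): λ = (3·3² + 1)/(2·8) ≡ 2/3. 3⁻¹ ≡ 9 (mod 13) since 3·9 = 27 ≡ 1, so λ ≡ 2·9 ≡ 5.
  x = λ² - 3 - 3 = 25 - 6 ≡ 6; y = λ·(3 - 6) - 8 ≡ 3. → (6, 3)
3P: (6, 3) + (3, 8). λ = (8 - 3)/(3 - 6) ≡ 5/10 mod 13. 10⁻¹ ≡ 4 (mod 13), so λ ≡ 7.
  x = λ² - 6 - 3 = 49 - 9 ≡ 1; y = λ·(6 - 1) - 3 ≡ 6. → (1, 6)
4P: (1, 6) + (3, 8). λ = (8 - 6)/(3 - 1) ≡ 2/2 mod 13. 2⁻¹ ≡ 7 (mod 13), so λ ≡ 1.
  x = λ² - 1 - 3 = 1 - 4 ≡ 10; y = λ·(1 - 10) - 6 ≡ 11. → (10, 11)
5P: (10, 11) + (3, 8). λ = (8 - 11)/(3 - 10) ≡ 10/6 mod 13. 6⁻¹ ≡ 11 (mod 13), so λ ≡ 6.
  x = λ² - 10 - 3 = 36 - 13 ≡ 10; y = λ·(10 - 10) - 11 ≡ 2. → (10, 2)
6P: (10, 2) + (3, 8). λ = (8 - 2)/(3 - 10) ≡ 6/6 mod 13. 6⁻¹ ≡ 11 (mod 13) since 6·11 = 66 ≡ 1, so λ ≡ 1.
  x = λ² - 10 - 3 = 1 - 13 ≡ 1; y = λ·(10 - 1) - 2 ≡ 7. → (1, 7)
7P: (1, 7) + (3, 8). λ = (8 - 7)/(3 - 1) ≡ 1/2 mod 13. 2⁻¹ ≡ 7 (mod 13), so λ ≡ 7.
  x = λ² - 1 - 3 = 49 - 4 ≡ 6; y = λ·(1 - 6) - 7 ≡ 10. → (6, 10)
8P: (6, 10) + (3, 8). λ = (8 - 10)/(3 - 6) ≡ 11/10 mod 13. 10⁻¹ ≡ 4 (mod 13) since 10·4 = 40 ≡ 1, so λ ≡ 5.
  x = λ² - 6 - 3 = 25 - 9 ≡ 3; y = λ·(6 - 3) - 10 ≡ 5. → (3, 5)
9P: (3, 5) + (3, 8): same x and y₁ ≡ -y₂, so the sum is the point at infinity.
10P: the point at infinity + (3, 8) = (3, 8) (identity).
11P: tangent at (3, 8): λ = (3·3² + 1)/(2·8) ≡ 2/3. 3⁻¹ ≡ 9 (mod 13) since 3·9 = 27 ≡ 1, so λ ≡ 2·9 ≡ 5.
  x = λ² - 3 - 3 = 25 - 6 ≡ 6; y = λ·(3 - 6) - 8 ≡ 3. → (6, 3)

(6, 3)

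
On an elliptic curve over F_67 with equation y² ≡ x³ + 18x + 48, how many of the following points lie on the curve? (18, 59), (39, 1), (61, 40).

1

(18, 59): 59² ≡ 64, rhs ≡ 40 → off.
(39, 1): 1² ≡ 1, rhs ≡ 37 → off.
(61, 40): 40² ≡ 59, rhs ≡ 59 → on.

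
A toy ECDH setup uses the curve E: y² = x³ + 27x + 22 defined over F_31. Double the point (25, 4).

tangent at (25, 4): λ = (3·25² + 27)/(2·4) ≡ 11/8. 8⁻¹ ≡ 4 (mod 31), so λ ≡ 11·4 ≡ 13.
  x = λ² - 25 - 25 = 169 - 50 ≡ 26; y = λ·(25 - 26) - 4 ≡ 14. → (26, 14)

(26, 14)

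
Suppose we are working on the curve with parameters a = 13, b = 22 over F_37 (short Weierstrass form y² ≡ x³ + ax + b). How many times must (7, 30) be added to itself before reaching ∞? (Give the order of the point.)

2P: tangent at (7, 30): λ = (3·7² + 13)/(2·30) ≡ 12/23. 23⁻¹ ≡ 29 (mod 37) since 23·29 = 667 ≡ 1, so λ ≡ 12·29 ≡ 15.
  x = λ² - 7 - 7 = 225 - 14 ≡ 26; y = λ·(7 - 26) - 30 ≡ 18. → (26, 18)
3P: (26, 18) + (7, 30). λ = (30 - 18)/(7 - 26) ≡ 12/18 mod 37. 18⁻¹ ≡ 35 (mod 37), so λ ≡ 13.
  x = λ² - 26 - 7 = 169 - 33 ≡ 25; y = λ·(26 - 25) - 18 ≡ 32. → (25, 32)
4P: (25, 32) + (7, 30). λ = (30 - 32)/(7 - 25) ≡ 35/19 mod 37. 19⁻¹ ≡ 2 (mod 37), so λ ≡ 33.
  x = λ² - 25 - 7 = 1089 - 32 ≡ 21; y = λ·(25 - 21) - 32 ≡ 26. → (21, 26)
5P: (21, 26) + (7, 30). λ = (30 - 26)/(7 - 21) ≡ 4/23 mod 37. 23⁻¹ ≡ 29 (mod 37), so λ ≡ 5.
  x = λ² - 21 - 7 = 25 - 28 ≡ 34; y = λ·(21 - 34) - 26 ≡ 20. → (34, 20)
6P: (34, 20) + (7, 30). λ = (30 - 20)/(7 - 34) ≡ 10/10 mod 37. 10⁻¹ ≡ 26 (mod 37) since 10·26 = 260 ≡ 1, so λ ≡ 1.
  x = λ² - 34 - 7 = 1 - 41 ≡ 34; y = λ·(34 - 34) - 20 ≡ 17. → (34, 17)
7P: (34, 17) + (7, 30). λ = (30 - 17)/(7 - 34) ≡ 13/10 mod 37. 10⁻¹ ≡ 26 (mod 37), so λ ≡ 5.
  x = λ² - 34 - 7 = 25 - 41 ≡ 21; y = λ·(34 - 21) - 17 ≡ 11. → (21, 11)
8P: (21, 11) + (7, 30). λ = (30 - 11)/(7 - 21) ≡ 19/23 mod 37. 23⁻¹ ≡ 29 (mod 37) since 23·29 = 667 ≡ 1, so λ ≡ 33.
  x = λ² - 21 - 7 = 1089 - 28 ≡ 25; y = λ·(21 - 25) - 11 ≡ 5. → (25, 5)
9P: (25, 5) + (7, 30). λ = (30 - 5)/(7 - 25) ≡ 25/19 mod 37. 19⁻¹ ≡ 2 (mod 37), so λ ≡ 13.
  x = λ² - 25 - 7 = 169 - 32 ≡ 26; y = λ·(25 - 26) - 5 ≡ 19. → (26, 19)
10P: (26, 19) + (7, 30). λ = (30 - 19)/(7 - 26) ≡ 11/18 mod 37. 18⁻¹ ≡ 35 (mod 37) since 18·35 = 630 ≡ 1, so λ ≡ 15.
  x = λ² - 26 - 7 = 225 - 33 ≡ 7; y = λ·(26 - 7) - 19 ≡ 7. → (7, 7)
11P: (7, 7) + (7, 30): same x and y₁ ≡ -y₂, so the sum is ∞.
11P = ∞, so the order is 11.

11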